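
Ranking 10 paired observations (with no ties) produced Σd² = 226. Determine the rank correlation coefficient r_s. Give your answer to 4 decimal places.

ρ = 1 − 6Σd² / [n(n²−1)] = 1 − 6×226 / (10×99)
  = 1 − 1356/990 = 1 − 1.36970 ≈ -0.3697

-0.3697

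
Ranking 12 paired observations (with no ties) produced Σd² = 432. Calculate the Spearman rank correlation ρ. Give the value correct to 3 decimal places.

ρ = 1 − 6Σd² / [n(n²−1)] = 1 − 6×432 / (12×143)
  = 1 − 2592/1716 = 1 − 1.5105 ≈ -0.510

-0.510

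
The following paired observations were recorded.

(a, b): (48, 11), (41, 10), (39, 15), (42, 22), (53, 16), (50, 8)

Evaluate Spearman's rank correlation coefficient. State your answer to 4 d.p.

-0.0286

Rank a: 4, 2, 1, 3, 6, 5
Rank b: 3, 2, 4, 6, 5, 1
d = rank(a) − rank(b): 1, 0, -3, -3, 1, 4; Σd² = 36
ρ = 1 − 6Σd² / [n(n²−1)] = 1 − 6×36 / (6×35) = 1 − 216/210 ≈ -0.0286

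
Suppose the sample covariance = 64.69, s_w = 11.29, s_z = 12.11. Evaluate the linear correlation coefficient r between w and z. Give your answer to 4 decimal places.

r = Cov(w,z) / (s_w · s_z) = 64.69 / (11.29 × 12.11)
  = 64.69 / 136.7219 ≈ 0.4732

0.4732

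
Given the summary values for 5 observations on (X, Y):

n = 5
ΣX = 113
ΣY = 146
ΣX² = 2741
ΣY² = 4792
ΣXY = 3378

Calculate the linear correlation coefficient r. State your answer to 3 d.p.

0.249

r = (nΣXY − ΣXΣY) / √[(nΣX² − (ΣX)²)(nΣY² − (ΣY)²)]
Numerator: 5×3378 − 113×146 = 392
Denominator: √[(13705 − 12769)(23960 − 21316)] = √[936 × 2644] = 1573.1446
r = 392 / 1573.1446 ≈ 0.249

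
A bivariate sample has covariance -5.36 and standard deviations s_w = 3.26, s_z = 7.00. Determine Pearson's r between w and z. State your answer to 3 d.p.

r = Cov(w,z) / (s_w · s_z) = -5.36 / (3.26 × 7.00)
  = -5.36 / 22.8200 ≈ -0.235

-0.235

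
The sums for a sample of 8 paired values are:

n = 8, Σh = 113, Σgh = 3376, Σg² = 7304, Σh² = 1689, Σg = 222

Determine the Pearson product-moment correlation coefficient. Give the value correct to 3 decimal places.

0.737

r = (nΣgh − ΣgΣh) / √[(nΣg² − (Σg)²)(nΣh² − (Σh)²)]
Numerator: 8×3376 − 222×113 = 1922
Denominator: √[(58432 − 49284)(13512 − 12769)] = √[9148 × 743] = 2607.0988
r = 1922 / 2607.0988 ≈ 0.737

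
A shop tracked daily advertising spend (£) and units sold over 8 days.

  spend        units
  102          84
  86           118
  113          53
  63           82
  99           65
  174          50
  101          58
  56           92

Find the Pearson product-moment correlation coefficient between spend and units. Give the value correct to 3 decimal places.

-0.636

n = 8, Σx = 794, Σy = 602, Σx² = 87952, Σy² = 49066, Σxy = 56016
nΣxy − ΣxΣy = 448128 − 477988 = -29860
nΣx² − (Σx)² = 703616 − 630436 = 73180; nΣy² − (Σy)² = 392528 − 362404 = 30124
r = -29860 / √(73180 × 30124) = -29860 / 46951.8298 ≈ -0.636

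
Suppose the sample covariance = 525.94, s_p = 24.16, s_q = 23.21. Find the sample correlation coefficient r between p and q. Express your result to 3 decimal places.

0.938

r = Cov(p,q) / (s_p · s_q) = 525.94 / (24.16 × 23.21)
  = 525.94 / 560.7536 ≈ 0.938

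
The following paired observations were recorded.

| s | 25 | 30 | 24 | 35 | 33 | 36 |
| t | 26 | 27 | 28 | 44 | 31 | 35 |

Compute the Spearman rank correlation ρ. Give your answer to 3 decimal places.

Rank s: 2, 3, 1, 5, 4, 6
Rank t: 1, 2, 3, 6, 4, 5
d = rank(s) − rank(t): 1, 1, -2, -1, 0, 1; Σd² = 8
ρ = 1 − 6Σd² / [n(n²−1)] = 1 − 6×8 / (6×35) = 1 − 48/210 ≈ 0.771

0.771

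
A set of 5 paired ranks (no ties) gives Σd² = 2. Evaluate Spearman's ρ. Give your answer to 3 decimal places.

ρ = 1 − 6Σd² / [n(n²−1)] = 1 − 6×2 / (5×24)
  = 1 − 12/120 = 1 − 0.1000 ≈ 0.900

0.900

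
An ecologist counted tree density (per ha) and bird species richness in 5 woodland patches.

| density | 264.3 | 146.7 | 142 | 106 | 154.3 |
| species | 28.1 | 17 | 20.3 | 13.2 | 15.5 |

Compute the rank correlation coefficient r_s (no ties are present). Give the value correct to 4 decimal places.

0.6000

Rank density: 5, 3, 2, 1, 4
Rank species: 5, 3, 4, 1, 2
d = rank(density) − rank(species): 0, 0, -2, 0, 2; Σd² = 8
ρ = 1 − 6Σd² / [n(n²−1)] = 1 − 6×8 / (5×24) = 1 − 48/120 ≈ 0.6000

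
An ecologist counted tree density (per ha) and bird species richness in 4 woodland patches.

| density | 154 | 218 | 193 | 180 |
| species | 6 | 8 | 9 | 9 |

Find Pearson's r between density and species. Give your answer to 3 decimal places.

n = 4, Σx = 745, Σy = 32, Σx² = 140889, Σy² = 262, Σxy = 6025
nΣxy − ΣxΣy = 24100 − 23840 = 260
nΣx² − (Σx)² = 563556 − 555025 = 8531; nΣy² − (Σy)² = 1048 − 1024 = 24
r = 260 / √(8531 × 24) = 260 / 452.4865 ≈ 0.575

0.575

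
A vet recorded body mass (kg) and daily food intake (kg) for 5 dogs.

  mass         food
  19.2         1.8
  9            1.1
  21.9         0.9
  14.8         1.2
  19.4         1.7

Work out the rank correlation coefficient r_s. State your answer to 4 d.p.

-0.1000

Rank mass: 3, 1, 5, 2, 4
Rank food: 5, 2, 1, 3, 4
d = rank(mass) − rank(food): -2, -1, 4, -1, 0; Σd² = 22
ρ = 1 − 6Σd² / [n(n²−1)] = 1 − 6×22 / (5×24) = 1 − 132/120 ≈ -0.1000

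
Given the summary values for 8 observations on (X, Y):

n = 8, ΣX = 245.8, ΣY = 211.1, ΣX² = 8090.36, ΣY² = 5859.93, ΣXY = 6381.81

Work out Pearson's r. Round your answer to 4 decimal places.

r = (nΣXY − ΣXΣY) / √[(nΣX² − (ΣX)²)(nΣY² − (ΣY)²)]
Numerator: 8×6381.81 − 245.8×211.1 = -833.9
Denominator: √[(64722.88 − 60417.64)(46879.44 − 44563.21)] = √[4305.24 × 2316.23] = 3157.8357
r = -833.9 / 3157.8357 ≈ -0.2641

-0.2641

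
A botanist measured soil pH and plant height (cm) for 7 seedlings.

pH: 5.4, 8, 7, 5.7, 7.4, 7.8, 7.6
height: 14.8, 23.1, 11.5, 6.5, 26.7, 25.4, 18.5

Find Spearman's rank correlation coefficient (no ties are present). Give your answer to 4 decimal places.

0.6429

Rank pH: 1, 7, 3, 2, 4, 6, 5
Rank height: 3, 5, 2, 1, 7, 6, 4
d = rank(pH) − rank(height): -2, 2, 1, 1, -3, 0, 1; Σd² = 20
ρ = 1 − 6Σd² / [n(n²−1)] = 1 − 6×20 / (7×48) = 1 − 120/336 ≈ 0.6429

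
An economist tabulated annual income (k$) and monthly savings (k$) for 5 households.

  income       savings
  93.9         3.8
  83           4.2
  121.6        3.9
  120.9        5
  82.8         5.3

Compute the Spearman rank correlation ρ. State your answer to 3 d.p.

-0.500

Rank income: 3, 2, 5, 4, 1
Rank savings: 1, 3, 2, 4, 5
d = rank(income) − rank(savings): 2, -1, 3, 0, -4; Σd² = 30
ρ = 1 − 6Σd² / [n(n²−1)] = 1 − 6×30 / (5×24) = 1 − 180/120 ≈ -0.500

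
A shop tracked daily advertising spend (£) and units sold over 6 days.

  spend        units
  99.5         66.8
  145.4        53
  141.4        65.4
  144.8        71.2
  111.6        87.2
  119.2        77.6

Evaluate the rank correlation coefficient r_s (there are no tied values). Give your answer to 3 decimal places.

-0.543

Rank spend: 1, 6, 4, 5, 2, 3
Rank units: 3, 1, 2, 4, 6, 5
d = rank(spend) − rank(units): -2, 5, 2, 1, -4, -2; Σd² = 54
ρ = 1 − 6Σd² / [n(n²−1)] = 1 − 6×54 / (6×35) = 1 − 324/210 ≈ -0.543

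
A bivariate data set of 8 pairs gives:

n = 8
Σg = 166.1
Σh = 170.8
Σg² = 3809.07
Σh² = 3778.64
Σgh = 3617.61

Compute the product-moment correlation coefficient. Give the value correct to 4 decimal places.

r = (nΣgh − ΣgΣh) / √[(nΣg² − (Σg)²)(nΣh² − (Σh)²)]
Numerator: 8×3617.61 − 166.1×170.8 = 571
Denominator: √[(30472.56 − 27589.21)(30229.12 − 29172.64)] = √[2883.35 × 1056.48] = 1745.3371
r = 571 / 1745.3371 ≈ 0.3272

0.3272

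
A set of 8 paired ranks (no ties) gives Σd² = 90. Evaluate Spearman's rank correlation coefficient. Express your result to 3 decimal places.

-0.071

ρ = 1 − 6Σd² / [n(n²−1)] = 1 − 6×90 / (8×63)
  = 1 − 540/504 = 1 − 1.0714 ≈ -0.071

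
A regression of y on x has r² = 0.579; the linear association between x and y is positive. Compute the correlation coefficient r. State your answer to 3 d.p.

0.761

|r| = √0.579 = 0.761
The association is positive, so r = 0.761.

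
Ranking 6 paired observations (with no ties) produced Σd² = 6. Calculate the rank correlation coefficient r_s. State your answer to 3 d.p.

0.829

ρ = 1 − 6Σd² / [n(n²−1)] = 1 − 6×6 / (6×35)
  = 1 − 36/210 = 1 − 0.1714 ≈ 0.829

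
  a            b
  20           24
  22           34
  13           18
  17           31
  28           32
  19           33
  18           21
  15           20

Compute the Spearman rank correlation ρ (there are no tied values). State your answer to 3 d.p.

Rank a: 6, 7, 1, 3, 8, 5, 4, 2
Rank b: 4, 8, 1, 5, 6, 7, 3, 2
d = rank(a) − rank(b): 2, -1, 0, -2, 2, -2, 1, 0; Σd² = 18
ρ = 1 − 6Σd² / [n(n²−1)] = 1 − 6×18 / (8×63) = 1 − 108/504 ≈ 0.786

0.786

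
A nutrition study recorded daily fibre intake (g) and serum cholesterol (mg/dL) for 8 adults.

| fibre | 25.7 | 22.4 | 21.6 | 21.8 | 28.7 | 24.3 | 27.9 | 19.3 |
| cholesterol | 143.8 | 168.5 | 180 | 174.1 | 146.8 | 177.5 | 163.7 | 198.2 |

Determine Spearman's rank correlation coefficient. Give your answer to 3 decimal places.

-0.857

Rank fibre: 6, 4, 2, 3, 8, 5, 7, 1
Rank cholesterol: 1, 4, 7, 5, 2, 6, 3, 8
d = rank(fibre) − rank(cholesterol): 5, 0, -5, -2, 6, -1, 4, -7; Σd² = 156
ρ = 1 − 6Σd² / [n(n²−1)] = 1 − 6×156 / (8×63) = 1 − 936/504 ≈ -0.857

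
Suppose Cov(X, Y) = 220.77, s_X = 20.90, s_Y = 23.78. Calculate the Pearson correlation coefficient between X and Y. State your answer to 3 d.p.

r = Cov(X,Y) / (s_X · s_Y) = 220.77 / (20.90 × 23.78)
  = 220.77 / 497.0020 ≈ 0.444

0.444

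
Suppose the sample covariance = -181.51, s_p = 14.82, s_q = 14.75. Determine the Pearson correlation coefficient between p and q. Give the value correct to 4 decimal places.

-0.8303

r = Cov(p,q) / (s_p · s_q) = -181.51 / (14.82 × 14.75)
  = -181.51 / 218.5950 ≈ -0.8303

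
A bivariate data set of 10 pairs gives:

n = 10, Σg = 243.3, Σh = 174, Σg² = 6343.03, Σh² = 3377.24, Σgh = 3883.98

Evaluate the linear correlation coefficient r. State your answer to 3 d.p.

r = (nΣgh − ΣgΣh) / √[(nΣg² − (Σg)²)(nΣh² − (Σh)²)]
Numerator: 10×3883.98 − 243.3×174 = -3494.4
Denominator: √[(63430.3 − 59194.89)(33772.4 − 30276)] = √[4235.41 × 3496.4] = 3848.2058
r = -3494.4 / 3848.2058 ≈ -0.908

-0.908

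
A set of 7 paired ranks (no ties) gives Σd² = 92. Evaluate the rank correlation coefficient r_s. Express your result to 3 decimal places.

-0.643

ρ = 1 − 6Σd² / [n(n²−1)] = 1 − 6×92 / (7×48)
  = 1 − 552/336 = 1 − 1.6429 ≈ -0.643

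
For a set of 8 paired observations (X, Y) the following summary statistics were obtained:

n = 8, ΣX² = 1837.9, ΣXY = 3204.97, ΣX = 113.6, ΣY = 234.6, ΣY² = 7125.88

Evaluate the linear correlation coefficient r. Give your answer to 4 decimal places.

-0.5371

r = (nΣXY − ΣXΣY) / √[(nΣX² − (ΣX)²)(nΣY² − (ΣY)²)]
Numerator: 8×3204.97 − 113.6×234.6 = -1010.8
Denominator: √[(14703.2 − 12904.96)(57007.04 − 55037.16)] = √[1798.24 × 1969.88] = 1882.1044
r = -1010.8 / 1882.1044 ≈ -0.5371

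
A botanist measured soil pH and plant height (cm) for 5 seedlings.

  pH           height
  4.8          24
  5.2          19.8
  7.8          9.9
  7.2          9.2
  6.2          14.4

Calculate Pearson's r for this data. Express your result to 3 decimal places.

-0.965

n = 5, Σx = 31.2, Σy = 77.3, Σx² = 201.2, Σy² = 1358.05, Σxy = 450.9
nΣxy − ΣxΣy = 2254.5 − 2411.76 = -157.26
nΣx² − (Σx)² = 1006 − 973.44 = 32.56; nΣy² − (Σy)² = 6790.25 − 5975.29 = 814.96
r = -157.26 / √(32.56 × 814.96) = -157.26 / 162.8960 ≈ -0.965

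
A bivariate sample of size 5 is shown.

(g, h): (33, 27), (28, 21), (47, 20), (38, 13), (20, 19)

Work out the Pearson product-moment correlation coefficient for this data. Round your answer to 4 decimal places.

n = 5, Σg = 166, Σh = 100, Σg² = 5926, Σh² = 2100, Σgh = 3293
nΣgh − ΣgΣh = 16465 − 16600 = -135
nΣg² − (Σg)² = 29630 − 27556 = 2074; nΣh² − (Σh)² = 10500 − 10000 = 500
r = -135 / √(2074 × 500) = -135 / 1018.3320 ≈ -0.1326

-0.1326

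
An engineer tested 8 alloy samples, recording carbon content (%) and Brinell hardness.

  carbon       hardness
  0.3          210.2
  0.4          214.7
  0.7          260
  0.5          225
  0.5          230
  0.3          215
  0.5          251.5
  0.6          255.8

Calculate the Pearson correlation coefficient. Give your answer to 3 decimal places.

n = 8, Σx = 3.8, Σy = 1862.2, Σx² = 1.94, Σy² = 436316.02, Σxy = 902.17
nΣxy − ΣxΣy = 7217.36 − 7076.36 = 141
nΣx² − (Σx)² = 15.52 − 14.44 = 1.08; nΣy² − (Σy)² = 3490528.16 − 3467788.84 = 22739.32
r = 141 / √(1.08 × 22739.32) = 141 / 156.7114 ≈ 0.900

0.900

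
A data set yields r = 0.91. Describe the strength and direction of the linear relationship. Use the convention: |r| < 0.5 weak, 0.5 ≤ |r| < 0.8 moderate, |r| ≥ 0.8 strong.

strong positive

r = 0.91 > 0 so the relationship is positive.
|r| = 0.91, which falls in the strong range.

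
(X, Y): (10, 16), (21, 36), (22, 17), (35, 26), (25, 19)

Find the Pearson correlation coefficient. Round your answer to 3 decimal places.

0.329

n = 5, ΣX = 113, ΣY = 114, ΣX² = 2875, ΣY² = 2878, ΣXY = 2675
nΣXY − ΣXΣY = 13375 − 12882 = 493
nΣX² − (ΣX)² = 14375 − 12769 = 1606; nΣY² − (ΣY)² = 14390 − 12996 = 1394
r = 493 / √(1606 × 1394) = 493 / 1496.2500 ≈ 0.329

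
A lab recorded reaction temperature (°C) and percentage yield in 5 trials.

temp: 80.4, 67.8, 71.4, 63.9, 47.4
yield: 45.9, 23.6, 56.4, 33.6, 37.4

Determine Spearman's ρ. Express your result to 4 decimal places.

0.5000

Rank temp: 5, 3, 4, 2, 1
Rank yield: 4, 1, 5, 2, 3
d = rank(temp) − rank(yield): 1, 2, -1, 0, -2; Σd² = 10
ρ = 1 − 6Σd² / [n(n²−1)] = 1 − 6×10 / (5×24) = 1 − 60/120 ≈ 0.5000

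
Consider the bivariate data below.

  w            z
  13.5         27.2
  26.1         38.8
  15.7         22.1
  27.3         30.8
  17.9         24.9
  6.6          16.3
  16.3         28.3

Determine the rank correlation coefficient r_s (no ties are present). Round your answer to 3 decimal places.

0.786

Rank w: 2, 6, 3, 7, 5, 1, 4
Rank z: 4, 7, 2, 6, 3, 1, 5
d = rank(w) − rank(z): -2, -1, 1, 1, 2, 0, -1; Σd² = 12
ρ = 1 − 6Σd² / [n(n²−1)] = 1 − 6×12 / (7×48) = 1 − 72/336 ≈ 0.786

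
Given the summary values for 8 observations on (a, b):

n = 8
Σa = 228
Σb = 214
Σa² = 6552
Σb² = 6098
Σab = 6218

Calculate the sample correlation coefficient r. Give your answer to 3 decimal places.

r = (nΣab − ΣaΣb) / √[(nΣa² − (Σa)²)(nΣb² − (Σb)²)]
Numerator: 8×6218 − 228×214 = 952
Denominator: √[(52416 − 51984)(48784 − 45796)] = √[432 × 2988] = 1136.1408
r = 952 / 1136.1408 ≈ 0.838

0.838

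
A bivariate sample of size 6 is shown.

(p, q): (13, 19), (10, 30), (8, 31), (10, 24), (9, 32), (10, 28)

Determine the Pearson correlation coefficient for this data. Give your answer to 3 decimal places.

n = 6, Σp = 60, Σq = 164, Σp² = 614, Σq² = 4606, Σpq = 1603
nΣpq − ΣpΣq = 9618 − 9840 = -222
nΣp² − (Σp)² = 3684 − 3600 = 84; nΣq² − (Σq)² = 27636 − 26896 = 740
r = -222 / √(84 × 740) = -222 / 249.3191 ≈ -0.890

-0.890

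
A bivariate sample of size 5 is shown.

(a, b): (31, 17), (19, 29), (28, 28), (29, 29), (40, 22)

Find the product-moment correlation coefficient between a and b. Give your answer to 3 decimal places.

-0.574

n = 5, Σa = 147, Σb = 125, Σa² = 4547, Σb² = 3239, Σab = 3583
nΣab − ΣaΣb = 17915 − 18375 = -460
nΣa² − (Σa)² = 22735 − 21609 = 1126; nΣb² − (Σb)² = 16195 − 15625 = 570
r = -460 / √(1126 × 570) = -460 / 801.1367 ≈ -0.574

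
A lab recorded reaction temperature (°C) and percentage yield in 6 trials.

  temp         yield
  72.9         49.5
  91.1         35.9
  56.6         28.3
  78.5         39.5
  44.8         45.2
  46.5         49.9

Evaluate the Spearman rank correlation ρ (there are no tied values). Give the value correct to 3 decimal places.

Rank temp: 4, 6, 3, 5, 1, 2
Rank yield: 5, 2, 1, 3, 4, 6
d = rank(temp) − rank(yield): -1, 4, 2, 2, -3, -4; Σd² = 50
ρ = 1 − 6Σd² / [n(n²−1)] = 1 − 6×50 / (6×35) = 1 − 300/210 ≈ -0.429

-0.429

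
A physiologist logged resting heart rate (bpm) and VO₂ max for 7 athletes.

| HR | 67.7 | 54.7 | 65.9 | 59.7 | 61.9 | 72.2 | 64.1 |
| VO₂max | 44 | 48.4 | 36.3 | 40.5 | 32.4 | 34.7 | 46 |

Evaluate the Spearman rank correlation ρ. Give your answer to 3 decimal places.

Rank HR: 6, 1, 5, 2, 3, 7, 4
Rank VO₂max: 5, 7, 3, 4, 1, 2, 6
d = rank(HR) − rank(VO₂max): 1, -6, 2, -2, 2, 5, -2; Σd² = 78
ρ = 1 − 6Σd² / [n(n²−1)] = 1 − 6×78 / (7×48) = 1 − 468/336 ≈ -0.393

-0.393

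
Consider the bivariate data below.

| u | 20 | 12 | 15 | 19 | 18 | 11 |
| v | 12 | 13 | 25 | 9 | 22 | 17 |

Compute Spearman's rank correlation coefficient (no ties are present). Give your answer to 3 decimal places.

-0.486

Rank u: 6, 2, 3, 5, 4, 1
Rank v: 2, 3, 6, 1, 5, 4
d = rank(u) − rank(v): 4, -1, -3, 4, -1, -3; Σd² = 52
ρ = 1 − 6Σd² / [n(n²−1)] = 1 − 6×52 / (6×35) = 1 − 312/210 ≈ -0.486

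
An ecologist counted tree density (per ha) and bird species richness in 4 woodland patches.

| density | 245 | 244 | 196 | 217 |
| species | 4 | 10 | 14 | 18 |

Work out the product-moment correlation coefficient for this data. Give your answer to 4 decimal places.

-0.7179

n = 4, Σx = 902, Σy = 46, Σx² = 205066, Σy² = 636, Σxy = 10070
nΣxy − ΣxΣy = 40280 − 41492 = -1212
nΣx² − (Σx)² = 820264 − 813604 = 6660; nΣy² − (Σy)² = 2544 − 2116 = 428
r = -1212 / √(6660 × 428) = -1212 / 1688.3365 ≈ -0.7179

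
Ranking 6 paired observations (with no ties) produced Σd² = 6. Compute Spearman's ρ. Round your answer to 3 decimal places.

ρ = 1 − 6Σd² / [n(n²−1)] = 1 − 6×6 / (6×35)
  = 1 − 36/210 = 1 − 0.1714 ≈ 0.829

0.829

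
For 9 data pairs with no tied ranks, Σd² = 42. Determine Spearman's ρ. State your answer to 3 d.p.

0.650

ρ = 1 − 6Σd² / [n(n²−1)] = 1 − 6×42 / (9×80)
  = 1 − 252/720 = 1 − 0.3500 ≈ 0.650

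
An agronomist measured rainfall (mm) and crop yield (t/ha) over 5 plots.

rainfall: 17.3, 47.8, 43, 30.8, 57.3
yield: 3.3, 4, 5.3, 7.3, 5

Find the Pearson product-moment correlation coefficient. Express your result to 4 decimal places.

0.1105

n = 5, Σx = 196.2, Σy = 24.9, Σx² = 8665.06, Σy² = 133.27, Σxy = 987.53
nΣxy − ΣxΣy = 4937.65 − 4885.38 = 52.27
nΣx² − (Σx)² = 43325.3 − 38494.44 = 4830.86; nΣy² − (Σy)² = 666.35 − 620.01 = 46.34
r = 52.27 / √(4830.86 × 46.34) = 52.27 / 473.1406 ≈ 0.1105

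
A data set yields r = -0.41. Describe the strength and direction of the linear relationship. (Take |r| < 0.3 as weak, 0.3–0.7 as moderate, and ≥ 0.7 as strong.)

moderate negative

r = -0.41 < 0 so the relationship is negative.
|r| = 0.41, which falls in the moderate range.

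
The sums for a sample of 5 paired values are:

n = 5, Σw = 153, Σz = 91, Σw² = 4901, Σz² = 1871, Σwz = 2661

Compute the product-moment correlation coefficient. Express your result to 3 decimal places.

r = (nΣwz − ΣwΣz) / √[(nΣw² − (Σw)²)(nΣz² − (Σz)²)]
Numerator: 5×2661 − 153×91 = -618
Denominator: √[(24505 − 23409)(9355 − 8281)] = √[1096 × 1074] = 1084.9442
r = -618 / 1084.9442 ≈ -0.570

-0.570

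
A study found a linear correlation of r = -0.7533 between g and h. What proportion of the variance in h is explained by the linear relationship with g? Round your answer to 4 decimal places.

r² = (-0.7533)² = 0.5675

0.5675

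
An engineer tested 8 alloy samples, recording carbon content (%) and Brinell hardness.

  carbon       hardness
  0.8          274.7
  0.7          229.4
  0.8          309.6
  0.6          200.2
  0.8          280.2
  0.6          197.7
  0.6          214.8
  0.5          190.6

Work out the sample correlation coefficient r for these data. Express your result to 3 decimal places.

n = 8, Σx = 5.4, Σy = 1897.2, Σx² = 3.74, Σy² = 464081.38, Σxy = 1315.1
nΣxy − ΣxΣy = 10520.8 − 10244.88 = 275.92
nΣx² − (Σx)² = 29.92 − 29.16 = 0.76; nΣy² − (Σy)² = 3712651.04 − 3599367.84 = 113283.2
r = 275.92 / √(0.76 × 113283.2) = 275.92 / 293.4199 ≈ 0.940

0.940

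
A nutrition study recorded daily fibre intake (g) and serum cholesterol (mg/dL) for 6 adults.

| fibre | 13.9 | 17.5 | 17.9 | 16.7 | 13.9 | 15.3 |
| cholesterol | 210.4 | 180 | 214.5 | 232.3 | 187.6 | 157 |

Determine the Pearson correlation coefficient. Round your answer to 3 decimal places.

0.217

n = 6, Σx = 95.2, Σy = 1181.8, Σx² = 1526.06, Σy² = 236484.46, Σxy = 18803.26
nΣxy − ΣxΣy = 112819.56 − 112507.36 = 312.2
nΣx² − (Σx)² = 9156.36 − 9063.04 = 93.32; nΣy² − (Σy)² = 1418906.76 − 1396651.24 = 22255.52
r = 312.2 / √(93.32 × 22255.52) = 312.2 / 1441.1402 ≈ 0.217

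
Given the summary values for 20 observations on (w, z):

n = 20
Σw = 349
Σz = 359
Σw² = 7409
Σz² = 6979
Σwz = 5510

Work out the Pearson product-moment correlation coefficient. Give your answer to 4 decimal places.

r = (nΣwz − ΣwΣz) / √[(nΣw² − (Σw)²)(nΣz² − (Σz)²)]
Numerator: 20×5510 − 349×359 = -15091
Denominator: √[(148180 − 121801)(139580 − 128881)] = √[26379 × 10699] = 16799.6703
r = -15091 / 16799.6703 ≈ -0.8983

-0.8983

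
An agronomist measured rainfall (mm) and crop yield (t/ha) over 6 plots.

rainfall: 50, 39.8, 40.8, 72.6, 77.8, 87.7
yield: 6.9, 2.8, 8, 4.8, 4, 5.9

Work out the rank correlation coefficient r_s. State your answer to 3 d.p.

Rank rainfall: 3, 1, 2, 4, 5, 6
Rank yield: 5, 1, 6, 3, 2, 4
d = rank(rainfall) − rank(yield): -2, 0, -4, 1, 3, 2; Σd² = 34
ρ = 1 − 6Σd² / [n(n²−1)] = 1 − 6×34 / (6×35) = 1 − 204/210 ≈ 0.029

0.029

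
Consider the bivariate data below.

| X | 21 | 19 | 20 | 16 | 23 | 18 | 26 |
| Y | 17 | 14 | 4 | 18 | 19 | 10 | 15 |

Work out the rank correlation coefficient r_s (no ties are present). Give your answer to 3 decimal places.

Rank X: 5, 3, 4, 1, 6, 2, 7
Rank Y: 5, 3, 1, 6, 7, 2, 4
d = rank(X) − rank(Y): 0, 0, 3, -5, -1, 0, 3; Σd² = 44
ρ = 1 − 6Σd² / [n(n²−1)] = 1 − 6×44 / (7×48) = 1 − 264/336 ≈ 0.214

0.214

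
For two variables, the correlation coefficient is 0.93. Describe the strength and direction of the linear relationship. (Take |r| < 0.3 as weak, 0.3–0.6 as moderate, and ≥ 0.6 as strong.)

strong positive

r = 0.93 > 0 so the relationship is positive.
|r| = 0.93, which falls in the strong range.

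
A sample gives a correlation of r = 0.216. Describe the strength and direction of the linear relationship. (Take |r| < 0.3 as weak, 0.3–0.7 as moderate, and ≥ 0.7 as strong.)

weak positive

r = 0.216 > 0 so the relationship is positive.
|r| = 0.216, which falls in the weak range.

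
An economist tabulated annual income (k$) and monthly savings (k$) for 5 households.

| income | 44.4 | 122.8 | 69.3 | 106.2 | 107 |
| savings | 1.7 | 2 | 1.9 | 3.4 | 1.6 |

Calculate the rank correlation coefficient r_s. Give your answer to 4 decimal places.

Rank income: 1, 5, 2, 3, 4
Rank savings: 2, 4, 3, 5, 1
d = rank(income) − rank(savings): -1, 1, -1, -2, 3; Σd² = 16
ρ = 1 − 6Σd² / [n(n²−1)] = 1 − 6×16 / (5×24) = 1 − 96/120 ≈ 0.2000

0.2000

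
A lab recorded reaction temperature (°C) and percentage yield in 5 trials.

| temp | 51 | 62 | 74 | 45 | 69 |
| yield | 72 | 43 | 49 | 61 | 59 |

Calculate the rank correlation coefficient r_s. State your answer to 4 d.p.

-0.6000

Rank temp: 2, 3, 5, 1, 4
Rank yield: 5, 1, 2, 4, 3
d = rank(temp) − rank(yield): -3, 2, 3, -3, 1; Σd² = 32
ρ = 1 − 6Σd² / [n(n²−1)] = 1 − 6×32 / (5×24) = 1 − 192/120 ≈ -0.6000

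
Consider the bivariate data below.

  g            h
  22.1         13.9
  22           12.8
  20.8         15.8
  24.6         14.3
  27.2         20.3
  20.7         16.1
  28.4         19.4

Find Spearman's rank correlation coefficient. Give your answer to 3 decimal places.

Rank g: 4, 3, 2, 5, 6, 1, 7
Rank h: 2, 1, 4, 3, 7, 5, 6
d = rank(g) − rank(h): 2, 2, -2, 2, -1, -4, 1; Σd² = 34
ρ = 1 − 6Σd² / [n(n²−1)] = 1 − 6×34 / (7×48) = 1 − 204/336 ≈ 0.393

0.393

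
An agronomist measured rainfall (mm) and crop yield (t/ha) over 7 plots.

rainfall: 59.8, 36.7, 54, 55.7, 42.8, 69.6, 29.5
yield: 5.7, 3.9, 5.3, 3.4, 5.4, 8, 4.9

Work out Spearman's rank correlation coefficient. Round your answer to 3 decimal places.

Rank rainfall: 6, 2, 4, 5, 3, 7, 1
Rank yield: 6, 2, 4, 1, 5, 7, 3
d = rank(rainfall) − rank(yield): 0, 0, 0, 4, -2, 0, -2; Σd² = 24
ρ = 1 − 6Σd² / [n(n²−1)] = 1 − 6×24 / (7×48) = 1 − 144/336 ≈ 0.571

0.571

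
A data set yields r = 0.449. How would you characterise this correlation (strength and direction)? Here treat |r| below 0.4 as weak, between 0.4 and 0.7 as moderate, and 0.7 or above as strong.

r = 0.449 > 0 so the relationship is positive.
|r| = 0.449, which falls in the moderate range.

moderate positive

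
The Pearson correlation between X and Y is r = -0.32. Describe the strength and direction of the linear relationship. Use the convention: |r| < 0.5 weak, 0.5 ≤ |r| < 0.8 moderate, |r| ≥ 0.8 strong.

weak negative

r = -0.32 < 0 so the relationship is negative.
|r| = 0.32, which falls in the weak range.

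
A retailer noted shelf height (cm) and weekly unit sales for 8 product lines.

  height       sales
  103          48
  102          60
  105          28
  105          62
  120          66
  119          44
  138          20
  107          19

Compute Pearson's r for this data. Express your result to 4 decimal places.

n = 8, Σx = 899, Σy = 347, Σx² = 102117, Σy² = 17585, Σxy = 38463
nΣxy − ΣxΣy = 307704 − 311953 = -4249
nΣx² − (Σx)² = 816936 − 808201 = 8735; nΣy² − (Σy)² = 140680 − 120409 = 20271
r = -4249 / √(8735 × 20271) = -4249 / 13306.6594 ≈ -0.3193

-0.3193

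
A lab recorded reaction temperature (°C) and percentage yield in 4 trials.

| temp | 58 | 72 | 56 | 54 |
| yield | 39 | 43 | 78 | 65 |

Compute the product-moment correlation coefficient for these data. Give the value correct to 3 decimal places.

-0.584

n = 4, Σx = 240, Σy = 225, Σx² = 14600, Σy² = 13679, Σxy = 13236
nΣxy − ΣxΣy = 52944 − 54000 = -1056
nΣx² − (Σx)² = 58400 − 57600 = 800; nΣy² − (Σy)² = 54716 − 50625 = 4091
r = -1056 / √(800 × 4091) = -1056 / 1809.0882 ≈ -0.584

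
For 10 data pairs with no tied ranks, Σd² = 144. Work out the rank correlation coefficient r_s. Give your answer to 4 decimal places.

ρ = 1 − 6Σd² / [n(n²−1)] = 1 − 6×144 / (10×99)
  = 1 − 864/990 = 1 − 0.87273 ≈ 0.1273

0.1273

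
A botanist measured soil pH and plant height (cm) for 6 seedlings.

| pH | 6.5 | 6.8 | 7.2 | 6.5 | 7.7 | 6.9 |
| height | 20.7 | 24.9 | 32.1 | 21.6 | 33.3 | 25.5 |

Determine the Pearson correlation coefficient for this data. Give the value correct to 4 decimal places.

0.9590

n = 6, Σx = 41.6, Σy = 158.1, Σx² = 289.48, Σy² = 4304.61, Σxy = 1107.75
nΣxy − ΣxΣy = 6646.5 − 6576.96 = 69.54
nΣx² − (Σx)² = 1736.88 − 1730.56 = 6.32; nΣy² − (Σy)² = 25827.66 − 24995.61 = 832.05
r = 69.54 / √(6.32 × 832.05) = 69.54 / 72.5159 ≈ 0.9590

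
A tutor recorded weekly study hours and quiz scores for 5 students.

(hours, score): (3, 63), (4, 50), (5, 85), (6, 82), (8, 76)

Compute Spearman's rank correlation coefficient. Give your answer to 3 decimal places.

0.500

Rank hours: 1, 2, 3, 4, 5
Rank score: 2, 1, 5, 4, 3
d = rank(hours) − rank(score): -1, 1, -2, 0, 2; Σd² = 10
ρ = 1 − 6Σd² / [n(n²−1)] = 1 − 6×10 / (5×24) = 1 − 60/120 ≈ 0.500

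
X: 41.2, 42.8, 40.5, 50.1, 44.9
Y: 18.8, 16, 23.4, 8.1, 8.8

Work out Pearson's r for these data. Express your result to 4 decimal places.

n = 5, ΣX = 219.5, ΣY = 75.1, ΣX² = 9695.55, ΣY² = 1300.05, ΣXY = 3207.99
nΣXY − ΣXΣY = 16039.95 − 16484.45 = -444.5
nΣX² − (ΣX)² = 48477.75 − 48180.25 = 297.5; nΣY² − (ΣY)² = 6500.25 − 5640.01 = 860.24
r = -444.5 / √(297.5 × 860.24) = -444.5 / 505.8867 ≈ -0.8787

-0.8787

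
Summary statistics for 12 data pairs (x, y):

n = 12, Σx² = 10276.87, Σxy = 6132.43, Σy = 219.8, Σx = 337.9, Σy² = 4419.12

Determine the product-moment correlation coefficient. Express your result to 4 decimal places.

r = (nΣxy − ΣxΣy) / √[(nΣx² − (Σx)²)(nΣy² − (Σy)²)]
Numerator: 12×6132.43 − 337.9×219.8 = -681.26
Denominator: √[(123322.44 − 114176.41)(53029.44 − 48312.04)] = √[9146.03 × 4717.4] = 6568.5221
r = -681.26 / 6568.5221 ≈ -0.1037

-0.1037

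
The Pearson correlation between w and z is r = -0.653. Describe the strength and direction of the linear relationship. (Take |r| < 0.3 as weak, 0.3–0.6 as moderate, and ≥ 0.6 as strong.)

strong negative

r = -0.653 < 0 so the relationship is negative.
|r| = 0.653, which falls in the strong range.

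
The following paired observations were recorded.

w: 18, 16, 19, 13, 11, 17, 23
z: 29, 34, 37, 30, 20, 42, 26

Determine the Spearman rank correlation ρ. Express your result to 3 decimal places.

Rank w: 5, 3, 6, 2, 1, 4, 7
Rank z: 3, 5, 6, 4, 1, 7, 2
d = rank(w) − rank(z): 2, -2, 0, -2, 0, -3, 5; Σd² = 46
ρ = 1 − 6Σd² / [n(n²−1)] = 1 − 6×46 / (7×48) = 1 − 276/336 ≈ 0.179

0.179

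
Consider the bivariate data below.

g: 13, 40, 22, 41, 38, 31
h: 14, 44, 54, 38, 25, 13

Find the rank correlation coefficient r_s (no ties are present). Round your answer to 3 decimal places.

0.257

Rank g: 1, 5, 2, 6, 4, 3
Rank h: 2, 5, 6, 4, 3, 1
d = rank(g) − rank(h): -1, 0, -4, 2, 1, 2; Σd² = 26
ρ = 1 − 6Σd² / [n(n²−1)] = 1 − 6×26 / (6×35) = 1 − 156/210 ≈ 0.257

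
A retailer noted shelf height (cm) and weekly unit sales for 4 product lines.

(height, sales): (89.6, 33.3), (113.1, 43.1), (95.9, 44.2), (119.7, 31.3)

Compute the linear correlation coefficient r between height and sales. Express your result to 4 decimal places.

n = 4, Σx = 418.3, Σy = 151.9, Σx² = 44344.67, Σy² = 5899.83, Σxy = 15843.68
nΣxy − ΣxΣy = 63374.72 − 63539.77 = -165.05
nΣx² − (Σx)² = 177378.68 − 174974.89 = 2403.79; nΣy² − (Σy)² = 23599.32 − 23073.61 = 525.71
r = -165.05 / √(2403.79 × 525.71) = -165.05 / 1124.1425 ≈ -0.1468

-0.1468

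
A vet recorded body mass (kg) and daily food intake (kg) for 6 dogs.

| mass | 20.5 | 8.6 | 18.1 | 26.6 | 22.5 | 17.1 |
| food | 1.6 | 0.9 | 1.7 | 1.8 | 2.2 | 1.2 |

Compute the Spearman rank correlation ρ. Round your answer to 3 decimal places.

0.886

Rank mass: 4, 1, 3, 6, 5, 2
Rank food: 3, 1, 4, 5, 6, 2
d = rank(mass) − rank(food): 1, 0, -1, 1, -1, 0; Σd² = 4
ρ = 1 − 6Σd² / [n(n²−1)] = 1 − 6×4 / (6×35) = 1 − 24/210 ≈ 0.886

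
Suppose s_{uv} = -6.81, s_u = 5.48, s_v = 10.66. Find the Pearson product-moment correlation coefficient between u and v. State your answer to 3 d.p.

-0.117

r = Cov(u,v) / (s_u · s_v) = -6.81 / (5.48 × 10.66)
  = -6.81 / 58.4168 ≈ -0.117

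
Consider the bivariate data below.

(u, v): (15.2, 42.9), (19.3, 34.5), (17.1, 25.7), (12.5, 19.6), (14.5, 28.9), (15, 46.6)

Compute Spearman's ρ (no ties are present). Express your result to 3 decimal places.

Rank u: 4, 6, 5, 1, 2, 3
Rank v: 5, 4, 2, 1, 3, 6
d = rank(u) − rank(v): -1, 2, 3, 0, -1, -3; Σd² = 24
ρ = 1 − 6Σd² / [n(n²−1)] = 1 − 6×24 / (6×35) = 1 − 144/210 ≈ 0.314

0.314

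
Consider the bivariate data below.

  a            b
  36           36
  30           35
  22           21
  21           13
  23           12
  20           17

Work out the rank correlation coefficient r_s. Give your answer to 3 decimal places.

Rank a: 6, 5, 3, 2, 4, 1
Rank b: 6, 5, 4, 2, 1, 3
d = rank(a) − rank(b): 0, 0, -1, 0, 3, -2; Σd² = 14
ρ = 1 − 6Σd² / [n(n²−1)] = 1 − 6×14 / (6×35) = 1 − 84/210 ≈ 0.600

0.600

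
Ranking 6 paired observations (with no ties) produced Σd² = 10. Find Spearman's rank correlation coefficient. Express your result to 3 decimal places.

0.714

ρ = 1 − 6Σd² / [n(n²−1)] = 1 − 6×10 / (6×35)
  = 1 − 60/210 = 1 − 0.2857 ≈ 0.714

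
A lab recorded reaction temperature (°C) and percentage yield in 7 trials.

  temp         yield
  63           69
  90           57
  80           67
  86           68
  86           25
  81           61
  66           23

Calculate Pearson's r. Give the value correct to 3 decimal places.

n = 7, Σx = 552, Σy = 370, Σx² = 44178, Σy² = 21998, Σxy = 29294
nΣxy − ΣxΣy = 205058 − 204240 = 818
nΣx² − (Σx)² = 309246 − 304704 = 4542; nΣy² − (Σy)² = 153986 − 136900 = 17086
r = 818 / √(4542 × 17086) = 818 / 8809.3480 ≈ 0.093

0.093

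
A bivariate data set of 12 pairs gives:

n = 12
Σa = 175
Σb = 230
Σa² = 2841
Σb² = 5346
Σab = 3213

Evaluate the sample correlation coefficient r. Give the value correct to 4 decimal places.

r = (nΣab − ΣaΣb) / √[(nΣa² − (Σa)²)(nΣb² − (Σb)²)]
Numerator: 12×3213 − 175×230 = -1694
Denominator: √[(34092 − 30625)(64152 − 52900)] = √[3467 × 11252] = 6245.8533
r = -1694 / 6245.8533 ≈ -0.2712

-0.2712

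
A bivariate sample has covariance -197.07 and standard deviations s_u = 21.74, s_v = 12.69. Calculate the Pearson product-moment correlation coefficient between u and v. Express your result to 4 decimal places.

-0.7143

r = Cov(u,v) / (s_u · s_v) = -197.07 / (21.74 × 12.69)
  = -197.07 / 275.8806 ≈ -0.7143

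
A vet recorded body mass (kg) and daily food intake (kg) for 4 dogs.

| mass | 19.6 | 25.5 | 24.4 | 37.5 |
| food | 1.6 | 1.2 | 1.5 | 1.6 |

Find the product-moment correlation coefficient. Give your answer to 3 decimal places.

n = 4, Σx = 107, Σy = 5.9, Σx² = 3036.02, Σy² = 8.81, Σxy = 158.56
nΣxy − ΣxΣy = 634.24 − 631.3 = 2.94
nΣx² − (Σx)² = 12144.08 − 11449 = 695.08; nΣy² − (Σy)² = 35.24 − 34.81 = 0.43
r = 2.94 / √(695.08 × 0.43) = 2.94 / 17.2883 ≈ 0.170

0.170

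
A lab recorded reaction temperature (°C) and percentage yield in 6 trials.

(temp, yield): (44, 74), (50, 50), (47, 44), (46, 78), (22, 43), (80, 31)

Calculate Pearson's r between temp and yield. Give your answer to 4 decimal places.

-0.3322

n = 6, Σx = 289, Σy = 320, Σx² = 15645, Σy² = 18806, Σxy = 14838
nΣxy − ΣxΣy = 89028 − 92480 = -3452
nΣx² − (Σx)² = 93870 − 83521 = 10349; nΣy² − (Σy)² = 112836 − 102400 = 10436
r = -3452 / √(10349 × 10436) = -3452 / 10392.4090 ≈ -0.3322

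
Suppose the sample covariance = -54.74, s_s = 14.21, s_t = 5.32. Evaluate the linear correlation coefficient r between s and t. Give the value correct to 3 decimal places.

-0.724

r = Cov(s,t) / (s_s · s_t) = -54.74 / (14.21 × 5.32)
  = -54.74 / 75.5972 ≈ -0.724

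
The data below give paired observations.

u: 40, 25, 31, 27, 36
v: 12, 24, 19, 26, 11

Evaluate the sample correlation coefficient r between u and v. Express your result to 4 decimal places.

-0.9367

n = 5, Σu = 159, Σv = 92, Σu² = 5211, Σv² = 1878, Σuv = 2767
nΣuv − ΣuΣv = 13835 − 14628 = -793
nΣu² − (Σu)² = 26055 − 25281 = 774; nΣv² − (Σv)² = 9390 − 8464 = 926
r = -793 / √(774 × 926) = -793 / 846.5955 ≈ -0.9367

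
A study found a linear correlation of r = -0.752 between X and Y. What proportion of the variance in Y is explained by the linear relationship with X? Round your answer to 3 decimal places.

r² = (-0.752)² = 0.566

0.566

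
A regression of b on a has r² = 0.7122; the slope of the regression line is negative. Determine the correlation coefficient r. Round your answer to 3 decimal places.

|r| = √0.7122 = 0.844
The association is negative, so r = −0.844.

-0.844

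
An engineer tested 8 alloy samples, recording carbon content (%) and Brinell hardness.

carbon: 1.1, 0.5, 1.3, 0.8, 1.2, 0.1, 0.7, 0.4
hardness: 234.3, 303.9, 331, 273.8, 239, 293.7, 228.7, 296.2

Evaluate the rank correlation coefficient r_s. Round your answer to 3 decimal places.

-0.071

Rank carbon: 6, 3, 8, 5, 7, 1, 4, 2
Rank hardness: 2, 7, 8, 4, 3, 5, 1, 6
d = rank(carbon) − rank(hardness): 4, -4, 0, 1, 4, -4, 3, -4; Σd² = 90
ρ = 1 − 6Σd² / [n(n²−1)] = 1 − 6×90 / (8×63) = 1 − 540/504 ≈ -0.071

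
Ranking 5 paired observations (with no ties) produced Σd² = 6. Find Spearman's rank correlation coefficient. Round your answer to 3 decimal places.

ρ = 1 − 6Σd² / [n(n²−1)] = 1 − 6×6 / (5×24)
  = 1 − 36/120 = 1 − 0.3000 ≈ 0.700

0.700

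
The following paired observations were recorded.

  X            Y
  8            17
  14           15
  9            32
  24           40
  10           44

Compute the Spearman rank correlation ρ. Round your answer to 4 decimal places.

0.2000

Rank X: 1, 4, 2, 5, 3
Rank Y: 2, 1, 3, 4, 5
d = rank(X) − rank(Y): -1, 3, -1, 1, -2; Σd² = 16
ρ = 1 − 6Σd² / [n(n²−1)] = 1 − 6×16 / (5×24) = 1 − 96/120 ≈ 0.2000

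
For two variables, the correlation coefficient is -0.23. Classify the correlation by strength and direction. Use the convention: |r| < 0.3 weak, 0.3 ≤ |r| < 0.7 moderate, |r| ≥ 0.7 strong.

weak negative

r = -0.23 < 0 so the relationship is negative.
|r| = 0.23, which falls in the weak range.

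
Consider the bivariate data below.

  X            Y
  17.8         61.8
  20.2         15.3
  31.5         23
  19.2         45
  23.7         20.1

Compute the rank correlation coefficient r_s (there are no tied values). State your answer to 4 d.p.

-0.6000

Rank X: 1, 3, 5, 2, 4
Rank Y: 5, 1, 3, 4, 2
d = rank(X) − rank(Y): -4, 2, 2, -2, 2; Σd² = 32
ρ = 1 − 6Σd² / [n(n²−1)] = 1 − 6×32 / (5×24) = 1 − 192/120 ≈ -0.6000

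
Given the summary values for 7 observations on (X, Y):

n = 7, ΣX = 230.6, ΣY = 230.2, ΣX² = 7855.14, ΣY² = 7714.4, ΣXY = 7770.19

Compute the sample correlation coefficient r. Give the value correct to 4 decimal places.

0.9675

r = (nΣXY − ΣXΣY) / √[(nΣX² − (ΣX)²)(nΣY² − (ΣY)²)]
Numerator: 7×7770.19 − 230.6×230.2 = 1307.21
Denominator: √[(54985.98 − 53176.36)(54000.8 − 52992.04)] = √[1809.62 × 1008.76] = 1351.1004
r = 1307.21 / 1351.1004 ≈ 0.9675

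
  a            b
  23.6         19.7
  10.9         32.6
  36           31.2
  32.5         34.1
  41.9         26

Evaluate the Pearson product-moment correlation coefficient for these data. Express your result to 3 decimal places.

n = 5, Σa = 144.9, Σb = 143.6, Σa² = 4783.63, Σb² = 4263.1, Σab = 4141.11
nΣab − ΣaΣb = 20705.55 − 20807.64 = -102.09
nΣa² − (Σa)² = 23918.15 − 20996.01 = 2922.14; nΣb² − (Σb)² = 21315.5 − 20620.96 = 694.54
r = -102.09 / √(2922.14 × 694.54) = -102.09 / 1424.6203 ≈ -0.072

-0.072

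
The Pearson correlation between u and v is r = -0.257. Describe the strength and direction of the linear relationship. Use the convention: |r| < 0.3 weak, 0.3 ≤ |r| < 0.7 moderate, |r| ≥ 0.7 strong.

weak negative

r = -0.257 < 0 so the relationship is negative.
|r| = 0.257, which falls in the weak range.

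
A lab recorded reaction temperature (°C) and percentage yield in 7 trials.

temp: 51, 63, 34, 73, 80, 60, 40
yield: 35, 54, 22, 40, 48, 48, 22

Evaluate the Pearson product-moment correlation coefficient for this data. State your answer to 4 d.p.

n = 7, Σx = 401, Σy = 269, Σx² = 24655, Σy² = 11317, Σxy = 16455
nΣxy − ΣxΣy = 115185 − 107869 = 7316
nΣx² − (Σx)² = 172585 − 160801 = 11784; nΣy² − (Σy)² = 79219 − 72361 = 6858
r = 7316 / √(11784 × 6858) = 7316 / 8989.6981 ≈ 0.8138

0.8138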